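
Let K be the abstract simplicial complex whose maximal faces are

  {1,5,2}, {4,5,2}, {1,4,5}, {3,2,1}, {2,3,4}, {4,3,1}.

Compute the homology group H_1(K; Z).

H_1 = 0.

K has 5 vertices, 9 edges, 6 triangles.
rank ∂_1 = 4, rank ∂_2 = 5 ⇒ b_1 = 9 − 4 − 5 = 0; all invariant factors of ∂_2 are 1 so no torsion. So H_1 ≅ 0.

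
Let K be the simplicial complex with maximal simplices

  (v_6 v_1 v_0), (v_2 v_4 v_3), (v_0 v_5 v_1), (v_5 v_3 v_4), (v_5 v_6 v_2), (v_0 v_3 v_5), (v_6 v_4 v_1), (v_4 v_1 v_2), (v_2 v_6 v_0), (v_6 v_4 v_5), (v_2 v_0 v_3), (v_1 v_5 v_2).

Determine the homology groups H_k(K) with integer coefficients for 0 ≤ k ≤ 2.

H_0 ≅ Z,  H_1 ≅ Z/2,  H_2 = 0.

Fix the vertex order v_0 < v_1 < v_2 < v_3 < v_4 < v_5 < v_6 and write every simplex with vertices in increasing order. Then dim K = 2 and the simplices of K are:

  0-simplices (7): [v_0], [v_1], [v_2], [v_3], [v_4], [v_5], [v_6]
  1-simplices (18): (18 of them)
  2-simplices (12): (12 of them)

giving chain groups C_0 ≅ Z^7, C_1 ≅ Z^18, C_2 ≅ Z^12.

The boundary map ∂_1: C_1 → C_0 is given by ∂[p,q] = [q] − [p]. For instance
  ∂[v_0,v_5] = [v_5] − [v_0].
This gives a 7×18 integer matrix of rank 6; reducing to Smith normal form yields diagonal entries (1,1,1,1,1,1).

Boundary ∂_2: C_2 → C_1 maps a triangle to the signed sum of its edges. For instance
  ∂[v_0,v_2,v_3] = [v_2,v_3] − [v_0,v_3] + [v_0,v_2],
  ∂[v_1,v_4,v_6] = [v_4,v_6] − [v_1,v_6] + [v_1,v_4].
This gives a 18×12 integer matrix of rank 12; reducing to Smith normal form yields diagonal entries (1,1,1,1,1,1,1,1,1,1,1,2).

Reading off H_k = ker ∂_k / im ∂_{k+1}:

  H_0: rank C_0 − rank ∂_1 = 7 − 6 = 1, and the invariant factors of ∂_1 are all 1, so H_0 ≅ Z.
  H_1: rank ker ∂_1 − rank ∂_2 = (18 − 6) − 12 = 0, and ∂_2 has invariant factor 2 > 1, so H_1 ≅ Z/2.
  H_2: rank ker ∂_2 − rank ∂_3 = (12 − 12) − 0 = 0, and there is no ∂_3, so H_2 ≅ 0.

(K is a triangulation of the real projective plane RP^2.)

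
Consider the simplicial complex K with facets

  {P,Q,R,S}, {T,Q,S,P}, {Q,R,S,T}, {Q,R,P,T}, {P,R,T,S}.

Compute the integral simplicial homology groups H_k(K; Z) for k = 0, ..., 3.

Fix the vertex order P < Q < R < S < T and write every simplex with vertices in increasing order. Then dim K = 3 and the simplices of K are:

  0-simplices (5): P, Q, R, S, T
  1-simplices (10): PQ, PR, PS, PT, QR, QS, QT, RS, RT, ST
  2-simplices (10): PQR, PQS, PQT, PRS, PRT, PST, QRS, QRT, QST, RST
  3-simplices (5): PQRS, PQRT, PQST, PRST, QRST

giving chain groups C_0 ≅ Z^5, C_1 ≅ Z^10, C_2 ≅ Z^10, C_3 ≅ Z^5.

Boundary ∂_1: C_1 → C_0 maps an edge to its endpoints' difference, ∂[p,q] = q − p.
The 5×10 boundary matrix has rank 4 and Smith normal form diag(1,1,1,1).

The boundary map ∂_2: C_2 → C_1 sends each 2-simplex [p,q,r] to [q,r] − [p,r] + [p,q]. For instance
  ∂PRT = RT − PT + PR,
  ∂QRT = RT − QT + QR.
The resulting 10×10 matrix has rank 6, and its Smith normal form has invariant factors (1,1,1,1,1,1).

The boundary map ∂_3: C_3 → C_2 sends each 3-simplex σ to the alternating sum Σ_i (−1)^i (σ with its i-th vertex removed). For instance
  ∂PQST = QST − PST + PQT − PQS,
  ∂PRST = RST − PST + PRT − PRS.
This gives a 10×5 integer matrix of rank 4; reducing to Smith normal form yields diagonal entries (1,1,1,1).

Reading off H_k = ker ∂_k / im ∂_{k+1}:

  H_0: rank C_0 − rank ∂_1 = 5 − 4 = 1, and the invariant factors of ∂_1 are all 1, so H_0 = Z.
  H_1: rank ker ∂_1 − rank ∂_2 = (10 − 4) − 6 = 0, and the invariant factors of ∂_2 are all 1, so H_1 = 0.
  H_2: rank ker ∂_2 − rank ∂_3 = (10 − 6) − 4 = 0, and the invariant factors of ∂_3 are all 1, so H_2 = 0.
  H_3: rank ker ∂_3 − rank ∂_4 = (5 − 4) − 0 = 1, and there is no ∂_4, so H_3 = Z.

H_0 ≅ Z,  H_1 = 0,  H_2 = 0,  H_3 ≅ Z.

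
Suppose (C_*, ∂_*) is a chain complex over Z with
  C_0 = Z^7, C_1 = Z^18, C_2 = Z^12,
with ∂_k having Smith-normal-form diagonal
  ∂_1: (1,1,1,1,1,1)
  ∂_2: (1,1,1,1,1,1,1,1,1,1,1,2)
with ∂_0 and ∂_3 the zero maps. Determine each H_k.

H_0 ≅ Z,  H_1 ≅ Z/2,  H_2 = 0.

H_0: b_0 = 7 − 0 − 6 = 1; torsion from ∂_1 factors > 1: none. So H_0 ≅ Z.
H_1: b_1 = 18 − 6 − 12 = 0; torsion from ∂_2 factors > 1: [2]. So H_1 ≅ Z/2.
H_2: b_2 = 12 − 12 − 0 = 0; torsion from ∂_3 factors > 1: none. So H_2 ≅ 0.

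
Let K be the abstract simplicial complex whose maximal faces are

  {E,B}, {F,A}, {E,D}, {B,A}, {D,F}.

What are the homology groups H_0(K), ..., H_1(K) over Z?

Fix the vertex order A < B < D < E < F and write every simplex with vertices in increasing order. Then dim K = 1 and the simplices of K are:

  0-simplices (5): A, B, D, E, F
  1-simplices (5): AB, AF, BE, DE, DF

Hence C_0 ≅ Z^5, C_1 ≅ Z^5.

Boundary ∂_1: C_1 → C_0 maps an edge to its endpoints' difference, ∂[p,q] = q − p. For instance
  ∂AB = B − A.
The 5×5 boundary matrix has rank 4 and Smith normal form diag(1,1,1,1).

From H_k ≅ ker(∂_k) / im(∂_{k+1}) we obtain:

  H_0: rank C_0 − rank ∂_1 = 5 − 4 = 1, and the invariant factors of ∂_1 are all 1, so H_0 ≅ Z.
  H_1: rank ker ∂_1 − rank ∂_2 = (5 − 4) − 0 = 1, and there is no ∂_2, so H_1 ≅ Z.

H_0 = Z,  H_1 = Z.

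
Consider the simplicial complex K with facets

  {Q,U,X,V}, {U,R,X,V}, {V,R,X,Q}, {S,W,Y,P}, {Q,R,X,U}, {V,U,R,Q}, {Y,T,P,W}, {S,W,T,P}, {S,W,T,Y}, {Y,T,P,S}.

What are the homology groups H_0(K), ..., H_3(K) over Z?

K has 10 vertices, 20 edges, 20 triangles, 10 3-simplices.
rank ∂_0 = 0, rank ∂_1 = 8 ⇒ b_0 = 10 − 0 − 8 = 2; all invariant factors of ∂_1 are 1 so no torsion. So H_0 = Z^2.
rank ∂_1 = 8, rank ∂_2 = 12 ⇒ b_1 = 20 − 8 − 12 = 0; all invariant factors of ∂_2 are 1 so no torsion. So H_1 = 0.
rank ∂_2 = 12, rank ∂_3 = 8 ⇒ b_2 = 20 − 12 − 8 = 0; all invariant factors of ∂_3 are 1 so no torsion. So H_2 = 0.
rank ∂_3 = 8, rank ∂_4 = 0 ⇒ b_3 = 10 − 8 − 0 = 2. So H_3 = Z^2.

H_0 = Z^2,  H_1 = 0,  H_2 = 0,  H_3 = Z^2.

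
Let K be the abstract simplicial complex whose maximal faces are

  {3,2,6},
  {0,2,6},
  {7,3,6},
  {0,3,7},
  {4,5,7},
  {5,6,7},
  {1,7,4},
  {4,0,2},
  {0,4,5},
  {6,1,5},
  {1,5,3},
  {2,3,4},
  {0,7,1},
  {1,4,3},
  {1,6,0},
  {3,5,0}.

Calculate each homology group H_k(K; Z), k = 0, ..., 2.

K has 8 vertices, 24 edges, 16 triangles.
rank ∂_0 = 0, rank ∂_1 = 7 ⇒ b_0 = 8 − 0 − 7 = 1; all invariant factors of ∂_1 are 1 so no torsion. So H_0 = Z.
rank ∂_1 = 7, rank ∂_2 = 15 ⇒ b_1 = 24 − 7 − 15 = 2; all invariant factors of ∂_2 are 1 so no torsion. So H_1 = Z^2.
rank ∂_2 = 15, rank ∂_3 = 0 ⇒ b_2 = 16 − 15 − 0 = 1. So H_2 = Z.

H_0 ≅ Z,  H_1 ≅ Z^2,  H_2 ≅ Z.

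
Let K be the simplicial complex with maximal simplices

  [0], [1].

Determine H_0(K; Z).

Order the vertices as 0 < 1. Listing each simplex with vertices in this order, K has dimension 0 with simplices:

  0-simplices (2): [0], [1]

Hence C_0 ≅ Z^2.

Computing H_k = (kernel of ∂_k) / (image of ∂_{k+1}):

  H_0: rank C_0 − rank ∂_1 = 2 − 0 = 2, and there is no ∂_1, so H_0 = Z^2.

H_0 ≅ Z^2.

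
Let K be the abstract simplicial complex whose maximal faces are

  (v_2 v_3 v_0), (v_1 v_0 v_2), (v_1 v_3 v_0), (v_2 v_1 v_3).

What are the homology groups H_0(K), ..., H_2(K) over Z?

Order the vertices as v_0 < v_1 < v_2 < v_3. Listing each simplex with vertices in this order, K has dimension 2 with simplices:

  0-simplices (4): [v_0], [v_1], [v_2], [v_3]
  1-simplices (6): [v_0,v_1], [v_0,v_2], [v_0,v_3], [v_1,v_2], [v_1,v_3], [v_2,v_3]
  2-simplices (4): [v_0,v_1,v_2], [v_0,v_1,v_3], [v_0,v_2,v_3], [v_1,v_2,v_3]

giving chain groups C_0 ≅ Z^4, C_1 ≅ Z^6, C_2 ≅ Z^4.

∂_1: C_1 → C_0 maps an edge to its endpoints' difference, ∂[p,q] = q − p. For instance
  ∂[v_0,v_1] = [v_1] − [v_0].
The 4×6 boundary matrix has rank 3 and Smith normal form diag(1,1,1).

∂_2: C_2 → C_1 acts by ∂[p,q,r] = [q,r] − [p,r] + [p,q]. For instance
  ∂[v_0,v_2,v_3] = [v_2,v_3] − [v_0,v_3] + [v_0,v_2],
  ∂[v_1,v_2,v_3] = [v_2,v_3] − [v_1,v_3] + [v_1,v_2].
The resulting 6×4 matrix has rank 3, and its Smith normal form has invariant factors (1,1,1).

Reading off H_k = ker ∂_k / im ∂_{k+1}:

  H_0: rank C_0 − rank ∂_1 = 4 − 3 = 1, and the invariant factors of ∂_1 are all 1, so H_0 = Z.
  H_1: rank ker ∂_1 − rank ∂_2 = (6 − 3) − 3 = 0, and the invariant factors of ∂_2 are all 1, so H_1 = 0.
  H_2: rank ker ∂_2 − rank ∂_3 = (4 − 3) − 0 = 1, and there is no ∂_3, so H_2 = Z.

(K is a triangulation of the 2-sphere S^2.)

H_0 ≅ Z,  H_1 = 0,  H_2 ≅ Z.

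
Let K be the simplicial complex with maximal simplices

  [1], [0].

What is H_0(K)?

Fix the vertex order 0 < 1 and write every simplex with vertices in increasing order. Then dim K = 0 and the simplices of K are:

  0-simplices (2): [0], [1]

giving chain groups C_0 ≅ Z^2.

Reading off H_k = ker ∂_k / im ∂_{k+1}:

  H_0: rank C_0 − rank ∂_1 = 2 − 0 = 2, and there is no ∂_1, so H_0 = Z^2.

H_0 ≅ Z^2.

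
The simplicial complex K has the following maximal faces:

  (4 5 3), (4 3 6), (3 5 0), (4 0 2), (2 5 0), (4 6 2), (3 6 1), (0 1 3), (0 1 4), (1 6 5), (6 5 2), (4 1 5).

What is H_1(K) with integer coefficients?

H_1 = Z/2.

We work with the vertex ordering 0 < 1 < 2 < 3 < 4 < 5 < 6. The simplices of K, each written with vertices in increasing order, are:

  0-simplices (7): [0], [1], [2], [3], [4], [5], [6]
  1-simplices (18): [0,1], [0,2], [0,3], [0,4], [0,5], [1,3], [1,4], [1,5], [1,6], [2,4], [2,5], [2,6], [3,4], [3,5], [3,6], [4,5], [4,6], [5,6]
  2-simplices (12): [0,1,3], [0,1,4], [0,2,4], [0,2,5], [0,3,5], [1,3,6], [1,4,5], [1,5,6], [2,4,6], [2,5,6], [3,4,5], [3,4,6]

so the chain groups are C_0 ≅ Z^7, C_1 ≅ Z^18, C_2 ≅ Z^12.

∂_1: C_1 → C_0 is given by ∂[p,q] = [q] − [p]. For instance
  ∂[4,6] = [6] − [4].
As a 7×18 matrix over Z this has rank 6, with invariant factors (1,1,1,1,1,1).

The boundary map ∂_2: C_2 → C_1 maps a triangle to the signed sum of its edges. For instance
  ∂[3,4,6] = [4,6] − [3,6] + [3,4],
  ∂[2,5,6] = [5,6] − [2,6] + [2,5].
As a 18×12 matrix over Z this has rank 12, with invariant factors (1,1,1,1,1,1,1,1,1,1,1,2).

Now H_k = ker ∂_k / im ∂_{k+1}, so:

  H_1: rank ker ∂_1 − rank ∂_2 = (18 − 6) − 12 = 0, and ∂_2 has invariant factor 2 > 1, so H_1 = Z/2.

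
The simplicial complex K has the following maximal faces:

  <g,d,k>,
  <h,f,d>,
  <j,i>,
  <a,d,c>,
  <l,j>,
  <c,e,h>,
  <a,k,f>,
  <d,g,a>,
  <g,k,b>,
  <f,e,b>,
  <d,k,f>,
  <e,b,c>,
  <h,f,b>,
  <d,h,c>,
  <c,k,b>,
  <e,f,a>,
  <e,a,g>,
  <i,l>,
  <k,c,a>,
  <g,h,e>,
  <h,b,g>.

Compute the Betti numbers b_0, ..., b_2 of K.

b_0 = 2, b_1 = 2, b_2 = 0.

Fix the vertex order a < b < c < d < e < f < g < h < i < j < k < l and write every simplex with vertices in increasing order. Then dim K = 2 and the simplices of K are:

  0-simplices (12): a, b, c, d, e, f, g, h, i, j, k, l
  1-simplices (30): ac, ad, ae, af, ag, ak, bc, be, bf, bg, bh, bk, cd, ce, ch, ck, df, dg, dh, dk, ef, eg, eh, fh, fk, gh, gk, ij, il, jl
  2-simplices (18): acd, ack, adg, aef, aeg, afk, bce, bck, bef, bfh, bgh, bgk, cdh, ceh, dfh, dfk, dgk, egh

Hence C_0 ≅ Z^12, C_1 ≅ Z^30, C_2 ≅ Z^18.

∂_1: C_1 → C_0 is given by ∂[p,q] = [q] − [p]. For instance
  ∂ce = e − c.
The resulting 12×30 matrix has rank 10, and its Smith normal form has invariant factors (1,1,1,1,1,1,1,1,1,1).

The boundary map ∂_2: C_2 → C_1 acts by ∂[p,q,r] = [q,r] − [p,r] + [p,q]. For instance
  ∂bck = ck − bk + bc,
  ∂afk = fk − ak + af.
As a 30×18 matrix over Z this has rank 18, with invariant factors (1,1,1,1,1,1,1,1,1,1,1,1,1,1,1,1,1,2).

Now H_k = ker ∂_k / im ∂_{k+1}, so:

  H_0: rank C_0 − rank ∂_1 = 12 − 10 = 2, and the invariant factors of ∂_1 are all 1, so H_0 ≅ Z^2.
  H_1: rank ker ∂_1 − rank ∂_2 = (30 − 10) − 18 = 2, and ∂_2 has invariant factor 2 > 1, so H_1 ≅ Z^2 × Z/2.
  H_2: rank ker ∂_2 − rank ∂_3 = (18 − 18) − 0 = 0, and there is no ∂_3, so H_2 ≅ 0.

(K is a triangulation of the disjoint union of the circle S^1 and the Klein bottle.)

Hence the Betti numbers are b_0 = 2, b_1 = 2, b_2 = 0.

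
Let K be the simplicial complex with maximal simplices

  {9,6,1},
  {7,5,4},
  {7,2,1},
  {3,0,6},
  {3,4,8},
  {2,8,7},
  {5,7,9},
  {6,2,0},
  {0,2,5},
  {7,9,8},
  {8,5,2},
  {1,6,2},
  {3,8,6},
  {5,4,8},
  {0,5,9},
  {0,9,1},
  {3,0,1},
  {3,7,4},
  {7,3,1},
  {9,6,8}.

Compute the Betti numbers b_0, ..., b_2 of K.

We work with the vertex ordering 0 < 1 < 2 < 3 < 4 < 5 < 6 < 7 < 8 < 9. The simplices of K, each written with vertices in increasing order, are:

  0-simplices (10): [0], [1], [2], [3], [4], [5], [6], [7], [8], [9]
  1-simplices (30): (30 of them)
  2-simplices (20): (20 of them)

Hence C_0 ≅ Z^10, C_1 ≅ Z^30, C_2 ≅ Z^20.

Boundary ∂_1: C_1 → C_0 is given by ∂[p,q] = [q] − [p]. For instance
  ∂[1,3] = [3] − [1].
The 10×30 boundary matrix has rank 9 and Smith normal form diag(1,1,1,1,1,1,1,1,1).

The boundary map ∂_2: C_2 → C_1 sends each 2-simplex [p,q,r] to [q,r] − [p,r] + [p,q]. For instance
  ∂[3,4,8] = [4,8] − [3,8] + [3,4],
  ∂[1,3,7] = [3,7] − [1,7] + [1,3].
As a 30×20 matrix over Z this has rank 20, with invariant factors (1,1,1,1,1,1,1,1,1,1,1,1,1,1,1,1,1,1,1,2).

Reading off H_k = ker ∂_k / im ∂_{k+1}:

  H_0: rank C_0 − rank ∂_1 = 10 − 9 = 1, and the invariant factors of ∂_1 are all 1, so H_0 = Z.
  H_1: rank ker ∂_1 − rank ∂_2 = (30 − 9) − 20 = 1, and ∂_2 has invariant factor 2 > 1, so H_1 = Z × Z/2.
  H_2: rank ker ∂_2 − rank ∂_3 = (20 − 20) − 0 = 0, and there is no ∂_3, so H_2 = 0.

Hence the Betti numbers are b_0 = 1, b_1 = 1, b_2 = 0.

b_0 = 1, b_1 = 1, b_2 = 0.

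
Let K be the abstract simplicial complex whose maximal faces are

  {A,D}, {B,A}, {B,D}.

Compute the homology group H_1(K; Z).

Order the vertices as A < B < D. Listing each simplex with vertices in this order, K has dimension 1 with simplices:

  0-simplices (3): A, B, D
  1-simplices (3): AB, AD, BD

so the chain groups are C_0 ≅ Z^3, C_1 ≅ Z^3.

The boundary map ∂_1: C_1 → C_0 is given by ∂[p,q] = [q] − [p]. For instance
  ∂BD = D − B.
The resulting 3×3 matrix has rank 2, and its Smith normal form has invariant factors (1,1).

From H_k ≅ ker(∂_k) / im(∂_{k+1}) we obtain:

  H_1: rank ker ∂_1 − rank ∂_2 = (3 − 2) − 0 = 1, and there is no ∂_2, so H_1 = Z.

H_1 = Z.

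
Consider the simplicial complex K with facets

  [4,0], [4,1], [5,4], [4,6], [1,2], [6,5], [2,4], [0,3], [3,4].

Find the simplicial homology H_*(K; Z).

Take the total order 0 < 1 < 2 < 3 < 4 < 5 < 6 on the vertex set. Then K (dimension 1) consists of the simplices:

  0-simplices (7): [0], [1], [2], [3], [4], [5], [6]
  1-simplices (9): [0,3], [0,4], [1,2], [1,4], [2,4], [3,4], [4,5], [4,6], [5,6]

giving chain groups C_0 ≅ Z^7, C_1 ≅ Z^9.

The boundary map ∂_1: C_1 → C_0 is given by ∂[p,q] = [q] − [p].
The 7×9 boundary matrix has rank 6 and Smith normal form diag(1,1,1,1,1,1).

Computing H_k = (kernel of ∂_k) / (image of ∂_{k+1}):

  H_0: rank C_0 − rank ∂_1 = 7 − 6 = 1, and the invariant factors of ∂_1 are all 1, so H_0 = Z.
  H_1: rank ker ∂_1 − rank ∂_2 = (9 − 6) − 0 = 3, and there is no ∂_2, so H_1 = Z^3.

H_0 = Z,  H_1 = Z^3.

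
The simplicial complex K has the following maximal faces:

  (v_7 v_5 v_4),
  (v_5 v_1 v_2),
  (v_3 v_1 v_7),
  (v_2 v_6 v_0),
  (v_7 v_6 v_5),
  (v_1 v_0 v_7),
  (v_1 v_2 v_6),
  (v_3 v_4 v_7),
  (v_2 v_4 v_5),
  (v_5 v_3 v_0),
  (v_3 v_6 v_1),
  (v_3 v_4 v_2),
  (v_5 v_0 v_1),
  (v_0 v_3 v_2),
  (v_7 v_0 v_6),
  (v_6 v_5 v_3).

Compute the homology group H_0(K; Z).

H_0 = Z.

Fix the vertex order v_0 < v_1 < v_2 < v_3 < v_4 < v_5 < v_6 < v_7 and write every simplex with vertices in increasing order. Then dim K = 2 and the simplices of K are:

  0-simplices (8): [v_0], [v_1], [v_2], [v_3], [v_4], [v_5], [v_6], [v_7]
  1-simplices (24): (24 of them)
  2-simplices (16): (16 of them)

giving chain groups C_0 ≅ Z^8, C_1 ≅ Z^24, C_2 ≅ Z^16.

Boundary ∂_1: C_1 → C_0 sends each edge [p,q] (with p < q) to q − p. For instance
  ∂[v_3,v_6] = [v_6] − [v_3].
The resulting 8×24 matrix has rank 7, and its Smith normal form has invariant factors (1,1,1,1,1,1,1).

Boundary ∂_2: C_2 → C_1 acts by ∂[p,q,r] = [q,r] − [p,r] + [p,q]. For instance
  ∂[v_3,v_4,v_7] = [v_4,v_7] − [v_3,v_7] + [v_3,v_4],
  ∂[v_0,v_2,v_3] = [v_2,v_3] − [v_0,v_3] + [v_0,v_2].
As a 24×16 matrix over Z this has rank 15, with invariant factors (1,1,1,1,1,1,1,1,1,1,1,1,1,1,1).

Now H_k = ker ∂_k / im ∂_{k+1}, so:

  H_0: rank C_0 − rank ∂_1 = 8 − 7 = 1, and the invariant factors of ∂_1 are all 1, so H_0 = Z.

(K is a triangulation of the torus T^2.)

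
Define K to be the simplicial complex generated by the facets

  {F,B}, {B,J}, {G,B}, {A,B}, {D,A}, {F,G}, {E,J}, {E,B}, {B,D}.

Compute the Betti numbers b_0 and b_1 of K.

b_0 = 1, b_1 = 3.

We work with the vertex ordering A < B < D < E < F < G < J. The simplices of K, each written with vertices in increasing order, are:

  0-simplices (7): A, B, D, E, F, G, J
  1-simplices (9): AB, AD, BD, BE, BF, BG, BJ, EJ, FG

giving chain groups C_0 ≅ Z^7, C_1 ≅ Z^9.

∂_1: C_1 → C_0 is given by ∂[p,q] = [q] − [p].
The resulting 7×9 matrix has rank 6, and its Smith normal form has invariant factors (1,1,1,1,1,1).

Now H_k = ker ∂_k / im ∂_{k+1}, so:

  H_0: rank C_0 − rank ∂_1 = 7 − 6 = 1, and the invariant factors of ∂_1 are all 1, so H_0 ≅ Z.
  H_1: rank ker ∂_1 − rank ∂_2 = (9 − 6) − 0 = 3, and there is no ∂_2, so H_1 ≅ Z^3.

(K is a triangulation of a wedge of 3 circles.)

Hence the Betti numbers are b_0 = 1, b_1 = 3.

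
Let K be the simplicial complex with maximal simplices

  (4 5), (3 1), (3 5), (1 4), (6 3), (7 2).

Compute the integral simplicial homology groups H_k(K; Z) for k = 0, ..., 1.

H_0 ≅ Z^2,  H_1 ≅ Z.

Fix the vertex order 1 < 2 < 3 < 4 < 5 < 6 < 7 and write every simplex with vertices in increasing order. Then dim K = 1 and the simplices of K are:

  0-simplices (7): [1], [2], [3], [4], [5], [6], [7]
  1-simplices (6): [1,3], [1,4], [2,7], [3,5], [3,6], [4,5]

Hence C_0 ≅ Z^7, C_1 ≅ Z^6.

The boundary map ∂_1: C_1 → C_0 is given by ∂[p,q] = [q] − [p]. For instance
  ∂[3,5] = [5] − [3].
The 7×6 boundary matrix has rank 5 and Smith normal form diag(1,1,1,1,1).

Computing H_k = (kernel of ∂_k) / (image of ∂_{k+1}):

  H_0: rank C_0 − rank ∂_1 = 7 − 5 = 2, and the invariant factors of ∂_1 are all 1, so H_0 ≅ Z^2.
  H_1: rank ker ∂_1 − rank ∂_2 = (6 − 5) − 0 = 1, and there is no ∂_2, so H_1 ≅ Z.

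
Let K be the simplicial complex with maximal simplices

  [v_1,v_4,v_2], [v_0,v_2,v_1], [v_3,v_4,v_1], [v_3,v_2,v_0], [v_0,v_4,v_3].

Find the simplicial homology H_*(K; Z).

H_0 ≅ Z,  H_1 ≅ Z,  H_2 = 0.

K has 5 vertices, 10 edges, 5 triangles.
rank ∂_0 = 0, rank ∂_1 = 4 ⇒ b_0 = 5 − 0 − 4 = 1; all invariant factors of ∂_1 are 1 so no torsion. So H_0 = Z.
rank ∂_1 = 4, rank ∂_2 = 5 ⇒ b_1 = 10 − 4 − 5 = 1; all invariant factors of ∂_2 are 1 so no torsion. So H_1 = Z.
rank ∂_2 = 5, rank ∂_3 = 0 ⇒ b_2 = 5 − 5 − 0 = 0. So H_2 = 0.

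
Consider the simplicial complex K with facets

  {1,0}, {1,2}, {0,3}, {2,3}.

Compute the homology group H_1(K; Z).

Order the vertices as 0 < 1 < 2 < 3. Listing each simplex with vertices in this order, K has dimension 1 with simplices:

  0-simplices (4): [0], [1], [2], [3]
  1-simplices (4): [0,1], [0,3], [1,2], [2,3]

giving chain groups C_0 ≅ Z^4, C_1 ≅ Z^4.

The boundary map ∂_1: C_1 → C_0 sends each edge [p,q] (with p < q) to q − p. For instance
  ∂[0,3] = [3] − [0].
The 4×4 boundary matrix has rank 3 and Smith normal form diag(1,1,1).

From H_k ≅ ker(∂_k) / im(∂_{k+1}) we obtain:

  H_1: rank ker ∂_1 − rank ∂_2 = (4 − 3) − 0 = 1, and there is no ∂_2, so H_1 ≅ Z.

H_1 = Z.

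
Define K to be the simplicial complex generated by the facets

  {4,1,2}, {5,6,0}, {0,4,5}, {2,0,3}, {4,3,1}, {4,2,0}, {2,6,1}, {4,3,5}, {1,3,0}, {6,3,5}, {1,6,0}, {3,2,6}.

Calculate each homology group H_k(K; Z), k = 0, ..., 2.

H_0 ≅ Z,  H_1 ≅ Z/2Z,  H_2 = 0.

Take the total order 0 < 1 < 2 < 3 < 4 < 5 < 6 on the vertex set. Then K (dimension 2) consists of the simplices:

  0-simplices (7): [0], [1], [2], [3], [4], [5], [6]
  1-simplices (18): [0,1], [0,2], [0,3], [0,4], [0,5], [0,6], [1,2], [1,3], [1,4], [1,6], [2,3], [2,4], [2,6], [3,4], [3,5], [3,6], [4,5], [5,6]
  2-simplices (12): [0,1,3], [0,1,6], [0,2,3], [0,2,4], [0,4,5], [0,5,6], [1,2,4], [1,2,6], [1,3,4], [2,3,6], [3,4,5], [3,5,6]

Hence C_0 ≅ Z^7, C_1 ≅ Z^18, C_2 ≅ Z^12.

The boundary map ∂_1: C_1 → C_0 is given by ∂[p,q] = [q] − [p]. For instance
  ∂[3,5] = [5] − [3].
This gives a 7×18 integer matrix of rank 6; reducing to Smith normal form yields diagonal entries (1,1,1,1,1,1).

∂_2: C_2 → C_1 maps a triangle to the signed sum of its edges. For instance
  ∂[0,1,3] = [1,3] − [0,3] + [0,1],
  ∂[0,4,5] = [4,5] − [0,5] + [0,4].
The resulting 18×12 matrix has rank 12, and its Smith normal form has invariant factors (1,1,1,1,1,1,1,1,1,1,1,2).

Computing H_k = (kernel of ∂_k) / (image of ∂_{k+1}):

  H_0: rank C_0 − rank ∂_1 = 7 − 6 = 1, and the invariant factors of ∂_1 are all 1, so H_0 ≅ Z.
  H_1: rank ker ∂_1 − rank ∂_2 = (18 − 6) − 12 = 0, and ∂_2 has invariant factor 2 > 1, so H_1 ≅ Z/2Z.
  H_2: rank ker ∂_2 − rank ∂_3 = (12 − 12) − 0 = 0, and there is no ∂_3, so H_2 ≅ 0.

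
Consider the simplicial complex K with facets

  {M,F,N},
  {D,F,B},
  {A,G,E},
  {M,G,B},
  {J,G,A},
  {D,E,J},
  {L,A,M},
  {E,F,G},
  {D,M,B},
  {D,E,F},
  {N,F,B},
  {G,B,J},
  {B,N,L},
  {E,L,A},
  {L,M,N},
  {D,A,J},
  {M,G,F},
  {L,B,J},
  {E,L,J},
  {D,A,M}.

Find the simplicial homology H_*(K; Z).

H_0 = Z,  H_1 = Z × Z/2,  H_2 = 0.

Take the total order A < B < D < E < F < G < J < L < M < N on the vertex set. Then K (dimension 2) consists of the simplices:

  0-simplices (10): A, B, D, E, F, G, J, L, M, N
  1-simplices (30): AD, AE, AG, AJ, AL, AM, BD, BF, BG, BJ, BL, BM, BN, DE, DF, DJ, DM, EF, EG, EJ, EL, FG, FM, FN, GJ, GM, JL, LM, LN, MN
  2-simplices (20): ADJ, ADM, AEG, AEL, AGJ, ALM, BDF, BDM, BFN, BGJ, BGM, BJL, BLN, DEF, DEJ, EFG, EJL, FGM, FMN, LMN

so the chain groups are C_0 ≅ Z^10, C_1 ≅ Z^30, C_2 ≅ Z^20.

The boundary map ∂_1: C_1 → C_0 sends each edge [p,q] (with p < q) to q − p. For instance
  ∂GM = M − G.
As a 10×30 matrix over Z this has rank 9, with invariant factors (1,1,1,1,1,1,1,1,1).

The boundary map ∂_2: C_2 → C_1 sends each 2-simplex [p,q,r] to [q,r] − [p,r] + [p,q]. For instance
  ∂AEL = EL − AL + AE,
  ∂BGM = GM − BM + BG.
As a 30×20 matrix over Z this has rank 20, with invariant factors (1,1,1,1,1,1,1,1,1,1,1,1,1,1,1,1,1,1,1,2).

Reading off H_k = ker ∂_k / im ∂_{k+1}:

  H_0: rank C_0 − rank ∂_1 = 10 − 9 = 1, and the invariant factors of ∂_1 are all 1, so H_0 ≅ Z.
  H_1: rank ker ∂_1 − rank ∂_2 = (30 − 9) − 20 = 1, and ∂_2 has invariant factor 2 > 1, so H_1 ≅ Z × Z/2.
  H_2: rank ker ∂_2 − rank ∂_3 = (20 − 20) − 0 = 0, and there is no ∂_3, so H_2 ≅ 0.

As a check, the Euler characteristic is 10 − 30 + 20 = 0, which agrees with 1 − 1 + 0 = 0.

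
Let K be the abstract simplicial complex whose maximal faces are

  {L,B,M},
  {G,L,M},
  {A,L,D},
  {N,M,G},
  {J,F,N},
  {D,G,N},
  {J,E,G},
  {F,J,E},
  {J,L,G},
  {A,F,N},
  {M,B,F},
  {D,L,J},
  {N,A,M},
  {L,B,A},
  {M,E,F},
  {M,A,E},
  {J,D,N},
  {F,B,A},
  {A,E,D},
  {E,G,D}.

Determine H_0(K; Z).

H_0 ≅ Z.

Take the total order A < B < D < E < F < G < J < L < M < N on the vertex set. Then K (dimension 2) consists of the simplices:

  0-simplices (10): A, B, D, E, F, G, J, L, M, N
  1-simplices (30): AB, AD, AE, AF, AL, AM, AN, BF, BL, BM, DE, DG, DJ, DL, DN, EF, EG, EJ, EM, FJ, FM, FN, GJ, GL, GM, GN, JL, JN, LM, MN
  2-simplices (20): ABF, ABL, ADE, ADL, AEM, AFN, AMN, BFM, BLM, DEG, DGN, DJL, DJN, EFJ, EFM, EGJ, FJN, GJL, GLM, GMN

Hence C_0 ≅ Z^10, C_1 ≅ Z^30, C_2 ≅ Z^20.

Boundary ∂_1: C_1 → C_0 maps an edge to its endpoints' difference, ∂[p,q] = q − p.
As a 10×30 matrix over Z this has rank 9, with invariant factors (1,1,1,1,1,1,1,1,1).

∂_2: C_2 → C_1 maps a triangle to the signed sum of its edges. For instance
  ∂AEM = EM − AM + AE,
  ∂ADE = DE − AE + AD.
As a 30×20 matrix over Z this has rank 20, with invariant factors (1,1,1,1,1,1,1,1,1,1,1,1,1,1,1,1,1,1,1,2).

Computing H_k = (kernel of ∂_k) / (image of ∂_{k+1}):

  H_0: rank C_0 − rank ∂_1 = 10 − 9 = 1, and the invariant factors of ∂_1 are all 1, so H_0 ≅ Z.

(K is a triangulation of the Klein bottle.)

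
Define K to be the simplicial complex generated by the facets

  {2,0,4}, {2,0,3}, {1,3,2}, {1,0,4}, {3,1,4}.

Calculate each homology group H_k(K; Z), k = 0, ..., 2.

H_0 = Z,  H_1 = Z,  H_2 = 0.

Fix the vertex order 0 < 1 < 2 < 3 < 4 and write every simplex with vertices in increasing order. Then dim K = 2 and the simplices of K are:

  0-simplices (5): [0], [1], [2], [3], [4]
  1-simplices (10): [0,1], [0,2], [0,3], [0,4], [1,2], [1,3], [1,4], [2,3], [2,4], [3,4]
  2-simplices (5): [0,1,4], [0,2,3], [0,2,4], [1,2,3], [1,3,4]

giving chain groups C_0 ≅ Z^5, C_1 ≅ Z^10, C_2 ≅ Z^5.

Boundary ∂_1: C_1 → C_0 is given by ∂[p,q] = [q] − [p]. For instance
  ∂[2,3] = [3] − [2].
The 5×10 boundary matrix has rank 4 and Smith normal form diag(1,1,1,1).

The boundary map ∂_2: C_2 → C_1 maps a triangle to the signed sum of its edges. For instance
  ∂[1,3,4] = [3,4] − [1,4] + [1,3],
  ∂[0,2,4] = [2,4] − [0,4] + [0,2].
This gives a 10×5 integer matrix of rank 5; reducing to Smith normal form yields diagonal entries (1,1,1,1,1).

Now H_k = ker ∂_k / im ∂_{k+1}, so:

  H_0: rank C_0 − rank ∂_1 = 5 − 4 = 1, and the invariant factors of ∂_1 are all 1, so H_0 ≅ Z.
  H_1: rank ker ∂_1 − rank ∂_2 = (10 − 4) − 5 = 1, and the invariant factors of ∂_2 are all 1, so H_1 ≅ Z.
  H_2: rank ker ∂_2 − rank ∂_3 = (5 − 5) − 0 = 0, and there is no ∂_3, so H_2 ≅ 0.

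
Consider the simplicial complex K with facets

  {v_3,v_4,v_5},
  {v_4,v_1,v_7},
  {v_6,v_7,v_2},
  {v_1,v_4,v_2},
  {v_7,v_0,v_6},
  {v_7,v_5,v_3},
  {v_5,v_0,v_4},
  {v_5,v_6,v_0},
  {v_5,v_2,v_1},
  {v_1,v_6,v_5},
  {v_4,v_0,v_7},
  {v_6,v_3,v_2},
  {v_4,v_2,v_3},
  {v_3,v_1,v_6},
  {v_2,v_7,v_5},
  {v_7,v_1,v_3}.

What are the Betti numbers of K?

b_0 = 1, b_1 = 2, b_2 = 1.

Order the vertices as v_0 < v_1 < v_2 < v_3 < v_4 < v_5 < v_6 < v_7. Listing each simplex with vertices in this order, K has dimension 2 with simplices:

  0-simplices (8): [v_0], [v_1], [v_2], [v_3], [v_4], [v_5], [v_6], [v_7]
  1-simplices (24): (24 of them)
  2-simplices (16): (16 of them)

Hence C_0 ≅ Z^8, C_1 ≅ Z^24, C_2 ≅ Z^16.

Boundary ∂_1: C_1 → C_0 sends each edge [p,q] (with p < q) to q − p.
This gives a 8×24 integer matrix of rank 7; reducing to Smith normal form yields diagonal entries (1,1,1,1,1,1,1).

The boundary map ∂_2: C_2 → C_1 sends each 2-simplex [p,q,r] to [q,r] − [p,r] + [p,q]. For instance
  ∂[v_1,v_2,v_4] = [v_2,v_4] − [v_1,v_4] + [v_1,v_2],
  ∂[v_0,v_4,v_7] = [v_4,v_7] − [v_0,v_7] + [v_0,v_4].
As a 24×16 matrix over Z this has rank 15, with invariant factors (1,1,1,1,1,1,1,1,1,1,1,1,1,1,1).

Computing H_k = (kernel of ∂_k) / (image of ∂_{k+1}):

  H_0: rank C_0 − rank ∂_1 = 8 − 7 = 1, and the invariant factors of ∂_1 are all 1, so H_0 ≅ Z.
  H_1: rank ker ∂_1 − rank ∂_2 = (24 − 7) − 15 = 2, and the invariant factors of ∂_2 are all 1, so H_1 ≅ Z^2.
  H_2: rank ker ∂_2 − rank ∂_3 = (16 − 15) − 0 = 1, and there is no ∂_3, so H_2 ≅ Z.

Hence the Betti numbers are b_0 = 1, b_1 = 2, b_2 = 1.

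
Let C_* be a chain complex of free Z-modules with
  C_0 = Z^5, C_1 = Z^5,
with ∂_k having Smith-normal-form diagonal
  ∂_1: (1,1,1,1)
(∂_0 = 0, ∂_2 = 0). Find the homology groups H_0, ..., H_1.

H_0 ≅ Z,  H_1 ≅ Z.

H_0: b_0 = 5 − 0 − 4 = 1; torsion from ∂_1 factors > 1: none. So H_0 ≅ Z.
H_1: b_1 = 5 − 4 − 0 = 1; torsion from ∂_2 factors > 1: none. So H_1 ≅ Z.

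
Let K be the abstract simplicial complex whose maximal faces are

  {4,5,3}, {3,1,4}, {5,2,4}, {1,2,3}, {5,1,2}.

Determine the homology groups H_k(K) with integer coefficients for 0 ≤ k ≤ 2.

H_0 ≅ Z,  H_1 ≅ Z,  H_2 = 0.

Take the total order 1 < 2 < 3 < 4 < 5 on the vertex set. Then K (dimension 2) consists of the simplices:

  0-simplices (5): [1], [2], [3], [4], [5]
  1-simplices (10): [1,2], [1,3], [1,4], [1,5], [2,3], [2,4], [2,5], [3,4], [3,5], [4,5]
  2-simplices (5): [1,2,3], [1,2,5], [1,3,4], [2,4,5], [3,4,5]

Hence C_0 ≅ Z^5, C_1 ≅ Z^10, C_2 ≅ Z^5.

∂_1: C_1 → C_0 maps an edge to its endpoints' difference, ∂[p,q] = q − p. For instance
  ∂[1,4] = [4] − [1].
The 5×10 boundary matrix has rank 4 and Smith normal form diag(1,1,1,1).

∂_2: C_2 → C_1 sends each 2-simplex [p,q,r] to [q,r] − [p,r] + [p,q]. For instance
  ∂[1,2,3] = [2,3] − [1,3] + [1,2],
  ∂[2,4,5] = [4,5] − [2,5] + [2,4].
The 10×5 boundary matrix has rank 5 and Smith normal form diag(1,1,1,1,1).

From H_k ≅ ker(∂_k) / im(∂_{k+1}) we obtain:

  H_0: rank C_0 − rank ∂_1 = 5 − 4 = 1, and the invariant factors of ∂_1 are all 1, so H_0 ≅ Z.
  H_1: rank ker ∂_1 − rank ∂_2 = (10 − 4) − 5 = 1, and the invariant factors of ∂_2 are all 1, so H_1 ≅ Z.
  H_2: rank ker ∂_2 − rank ∂_3 = (5 − 5) − 0 = 0, and there is no ∂_3, so H_2 ≅ 0.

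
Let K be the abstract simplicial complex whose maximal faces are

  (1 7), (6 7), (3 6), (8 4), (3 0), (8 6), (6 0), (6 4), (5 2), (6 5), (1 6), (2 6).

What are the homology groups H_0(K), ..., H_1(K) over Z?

Fix the vertex order 0 < 1 < 2 < 3 < 4 < 5 < 6 < 7 < 8 and write every simplex with vertices in increasing order. Then dim K = 1 and the simplices of K are:

  0-simplices (9): [0], [1], [2], [3], [4], [5], [6], [7], [8]
  1-simplices (12): [0,3], [0,6], [1,6], [1,7], [2,5], [2,6], [3,6], [4,6], [4,8], [5,6], [6,7], [6,8]

Hence C_0 ≅ Z^9, C_1 ≅ Z^12.

The boundary map ∂_1: C_1 → C_0 maps an edge to its endpoints' difference, ∂[p,q] = q − p. For instance
  ∂[3,6] = [6] − [3].
The resulting 9×12 matrix has rank 8, and its Smith normal form has invariant factors (1,1,1,1,1,1,1,1).

Computing H_k = (kernel of ∂_k) / (image of ∂_{k+1}):

  H_0: rank C_0 − rank ∂_1 = 9 − 8 = 1, and the invariant factors of ∂_1 are all 1, so H_0 = Z.
  H_1: rank ker ∂_1 − rank ∂_2 = (12 − 8) − 0 = 4, and there is no ∂_2, so H_1 = Z^4.

H_0 ≅ Z,  H_1 ≅ Z^4.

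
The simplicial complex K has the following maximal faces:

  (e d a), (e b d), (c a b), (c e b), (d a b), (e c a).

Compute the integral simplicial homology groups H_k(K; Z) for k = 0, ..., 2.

Order the vertices as a < b < c < d < e. Listing each simplex with vertices in this order, K has dimension 2 with simplices:

  0-simplices (5): a, b, c, d, e
  1-simplices (9): ab, ac, ad, ae, bc, bd, be, ce, de
  2-simplices (6): abc, abd, ace, ade, bce, bde

giving chain groups C_0 ≅ Z^5, C_1 ≅ Z^9, C_2 ≅ Z^6.

Boundary ∂_1: C_1 → C_0 is given by ∂[p,q] = [q] − [p]. For instance
  ∂ce = e − c.
This gives a 5×9 integer matrix of rank 4; reducing to Smith normal form yields diagonal entries (1,1,1,1).

Boundary ∂_2: C_2 → C_1 maps a triangle to the signed sum of its edges. For instance
  ∂bde = de − be + bd,
  ∂abd = bd − ad + ab.
The 9×6 boundary matrix has rank 5 and Smith normal form diag(1,1,1,1,1).

Computing H_k = (kernel of ∂_k) / (image of ∂_{k+1}):

  H_0: rank C_0 − rank ∂_1 = 5 − 4 = 1, and the invariant factors of ∂_1 are all 1, so H_0 ≅ Z.
  H_1: rank ker ∂_1 − rank ∂_2 = (9 − 4) − 5 = 0, and the invariant factors of ∂_2 are all 1, so H_1 ≅ 0.
  H_2: rank ker ∂_2 − rank ∂_3 = (6 − 5) − 0 = 1, and there is no ∂_3, so H_2 ≅ Z.

As a check, the Euler characteristic is 5 − 9 + 6 = 2, which agrees with 1 − 0 + 1 = 2.
(K is a triangulation of the 2-sphere S^2.)

H_0 = Z,  H_1 = 0,  H_2 = Z.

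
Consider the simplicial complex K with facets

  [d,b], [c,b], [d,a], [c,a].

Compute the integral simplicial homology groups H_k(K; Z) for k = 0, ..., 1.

H_0 = Z,  H_1 = Z.

Take the total order a < b < c < d on the vertex set. Then K (dimension 1) consists of the simplices:

  0-simplices (4): a, b, c, d
  1-simplices (4): ac, ad, bc, bd

so the chain groups are C_0 ≅ Z^4, C_1 ≅ Z^4.

Boundary ∂_1: C_1 → C_0 is given by ∂[p,q] = [q] − [p].
The 4×4 boundary matrix has rank 3 and Smith normal form diag(1,1,1).

From H_k ≅ ker(∂_k) / im(∂_{k+1}) we obtain:

  H_0: rank C_0 − rank ∂_1 = 4 − 3 = 1, and the invariant factors of ∂_1 are all 1, so H_0 ≅ Z.
  H_1: rank ker ∂_1 − rank ∂_2 = (4 − 3) − 0 = 1, and there is no ∂_2, so H_1 ≅ Z.

As a check, the Euler characteristic is 4 − 4 = 0, which agrees with 1 − 1 = 0.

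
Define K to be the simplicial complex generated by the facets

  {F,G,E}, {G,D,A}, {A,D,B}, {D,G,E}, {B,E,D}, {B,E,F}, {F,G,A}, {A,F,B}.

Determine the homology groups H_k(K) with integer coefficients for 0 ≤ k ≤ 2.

K has 6 vertices, 12 edges, 8 triangles.
rank ∂_0 = 0, rank ∂_1 = 5 ⇒ b_0 = 6 − 0 − 5 = 1; all invariant factors of ∂_1 are 1 so no torsion. So H_0 ≅ Z.
rank ∂_1 = 5, rank ∂_2 = 7 ⇒ b_1 = 12 − 5 − 7 = 0; all invariant factors of ∂_2 are 1 so no torsion. So H_1 ≅ 0.
rank ∂_2 = 7, rank ∂_3 = 0 ⇒ b_2 = 8 − 7 − 0 = 1. So H_2 ≅ Z.

H_0 = Z,  H_1 = 0,  H_2 = Z.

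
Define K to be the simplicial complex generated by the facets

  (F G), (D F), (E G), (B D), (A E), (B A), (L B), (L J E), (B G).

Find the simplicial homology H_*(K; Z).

H_0 = Z,  H_1 = Z^3,  H_2 = 0.

Take the total order A < B < D < E < F < G < J < L on the vertex set. Then K (dimension 2) consists of the simplices:

  0-simplices (8): A, B, D, E, F, G, J, L
  1-simplices (11): AB, AE, BD, BG, BL, DF, EG, EJ, EL, FG, JL
  2-simplices (1): EJL

so the chain groups are C_0 ≅ Z^8, C_1 ≅ Z^11, C_2 ≅ Z^1.

The boundary map ∂_1: C_1 → C_0 maps an edge to its endpoints' difference, ∂[p,q] = q − p. For instance
  ∂AB = B − A.
This gives a 8×11 integer matrix of rank 7; reducing to Smith normal form yields diagonal entries (1,1,1,1,1,1,1).

∂_2: C_2 → C_1 sends each 2-simplex [p,q,r] to [q,r] − [p,r] + [p,q]. For instance
  ∂EJL = JL − EL + EJ.
As a 11×1 matrix over Z this has rank 1, with invariant factors (1).

From H_k ≅ ker(∂_k) / im(∂_{k+1}) we obtain:

  H_0: rank C_0 − rank ∂_1 = 8 − 7 = 1, and the invariant factors of ∂_1 are all 1, so H_0 ≅ Z.
  H_1: rank ker ∂_1 − rank ∂_2 = (11 − 7) − 1 = 3, and the invariant factors of ∂_2 are all 1, so H_1 ≅ Z^3.
  H_2: rank ker ∂_2 − rank ∂_3 = (1 − 1) − 0 = 0, and there is no ∂_3, so H_2 ≅ 0.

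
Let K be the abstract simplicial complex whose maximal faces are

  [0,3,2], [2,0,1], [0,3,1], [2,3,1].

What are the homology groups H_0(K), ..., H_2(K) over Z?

H_0 ≅ Z,  H_1 = 0,  H_2 ≅ Z.

Order the vertices as 0 < 1 < 2 < 3. Listing each simplex with vertices in this order, K has dimension 2 with simplices:

  0-simplices (4): [0], [1], [2], [3]
  1-simplices (6): [0,1], [0,2], [0,3], [1,2], [1,3], [2,3]
  2-simplices (4): [0,1,2], [0,1,3], [0,2,3], [1,2,3]

Hence C_0 ≅ Z^4, C_1 ≅ Z^6, C_2 ≅ Z^4.

Boundary ∂_1: C_1 → C_0 maps an edge to its endpoints' difference, ∂[p,q] = q − p. For instance
  ∂[0,3] = [3] − [0].
This gives a 4×6 integer matrix of rank 3; reducing to Smith normal form yields diagonal entries (1,1,1).

Boundary ∂_2: C_2 → C_1 sends each 2-simplex [p,q,r] to [q,r] − [p,r] + [p,q]. For instance
  ∂[0,1,3] = [1,3] − [0,3] + [0,1],
  ∂[0,1,2] = [1,2] − [0,2] + [0,1].
This gives a 6×4 integer matrix of rank 3; reducing to Smith normal form yields diagonal entries (1,1,1).

Computing H_k = (kernel of ∂_k) / (image of ∂_{k+1}):

  H_0: rank C_0 − rank ∂_1 = 4 − 3 = 1, and the invariant factors of ∂_1 are all 1, so H_0 = Z.
  H_1: rank ker ∂_1 − rank ∂_2 = (6 − 3) − 3 = 0, and the invariant factors of ∂_2 are all 1, so H_1 = 0.
  H_2: rank ker ∂_2 − rank ∂_3 = (4 − 3) − 0 = 1, and there is no ∂_3, so H_2 = Z.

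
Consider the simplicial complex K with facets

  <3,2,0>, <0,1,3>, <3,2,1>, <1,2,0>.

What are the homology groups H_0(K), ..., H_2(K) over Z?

Take the total order 0 < 1 < 2 < 3 on the vertex set. Then K (dimension 2) consists of the simplices:

  0-simplices (4): [0], [1], [2], [3]
  1-simplices (6): [0,1], [0,2], [0,3], [1,2], [1,3], [2,3]
  2-simplices (4): [0,1,2], [0,1,3], [0,2,3], [1,2,3]

giving chain groups C_0 ≅ Z^4, C_1 ≅ Z^6, C_2 ≅ Z^4.

∂_1: C_1 → C_0 maps an edge to its endpoints' difference, ∂[p,q] = q − p. For instance
  ∂[1,2] = [2] − [1].
As a 4×6 matrix over Z this has rank 3, with invariant factors (1,1,1).

Boundary ∂_2: C_2 → C_1 acts by ∂[p,q,r] = [q,r] − [p,r] + [p,q]. For instance
  ∂[0,1,3] = [1,3] − [0,3] + [0,1],
  ∂[1,2,3] = [2,3] − [1,3] + [1,2].
This gives a 6×4 integer matrix of rank 3; reducing to Smith normal form yields diagonal entries (1,1,1).

From H_k ≅ ker(∂_k) / im(∂_{k+1}) we obtain:

  H_0: rank C_0 − rank ∂_1 = 4 − 3 = 1, and the invariant factors of ∂_1 are all 1, so H_0 ≅ Z.
  H_1: rank ker ∂_1 − rank ∂_2 = (6 − 3) − 3 = 0, and the invariant factors of ∂_2 are all 1, so H_1 ≅ 0.
  H_2: rank ker ∂_2 − rank ∂_3 = (4 − 3) − 0 = 1, and there is no ∂_3, so H_2 ≅ Z.

H_0 = Z,  H_1 = 0,  H_2 = Z.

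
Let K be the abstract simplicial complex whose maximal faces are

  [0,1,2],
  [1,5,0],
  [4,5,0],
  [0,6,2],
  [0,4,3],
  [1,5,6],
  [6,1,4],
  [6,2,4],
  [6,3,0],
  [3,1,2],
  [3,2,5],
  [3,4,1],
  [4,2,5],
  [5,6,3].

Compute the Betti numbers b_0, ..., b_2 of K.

b_0 = 1, b_1 = 2, b_2 = 1.

Fix the vertex order 0 < 1 < 2 < 3 < 4 < 5 < 6 and write every simplex with vertices in increasing order. Then dim K = 2 and the simplices of K are:

  0-simplices (7): [0], [1], [2], [3], [4], [5], [6]
  1-simplices (21): [0,1], [0,2], [0,3], [0,4], [0,5], [0,6], [1,2], [1,3], [1,4], [1,5], [1,6], [2,3], [2,4], [2,5], [2,6], [3,4], [3,5], [3,6], [4,5], [4,6], [5,6]
  2-simplices (14): [0,1,2], [0,1,5], [0,2,6], [0,3,4], [0,3,6], [0,4,5], [1,2,3], [1,3,4], [1,4,6], [1,5,6], [2,3,5], [2,4,5], [2,4,6], [3,5,6]

Hence C_0 ≅ Z^7, C_1 ≅ Z^21, C_2 ≅ Z^14.

∂_1: C_1 → C_0 sends each edge [p,q] (with p < q) to q − p.
The 7×21 boundary matrix has rank 6 and Smith normal form diag(1,1,1,1,1,1).

The boundary map ∂_2: C_2 → C_1 acts by ∂[p,q,r] = [q,r] − [p,r] + [p,q]. For instance
  ∂[0,2,6] = [2,6] − [0,6] + [0,2],
  ∂[0,3,6] = [3,6] − [0,6] + [0,3].
The resulting 21×14 matrix has rank 13, and its Smith normal form has invariant factors (1,1,1,1,1,1,1,1,1,1,1,1,1).

From H_k ≅ ker(∂_k) / im(∂_{k+1}) we obtain:

  H_0: rank C_0 − rank ∂_1 = 7 − 6 = 1, and the invariant factors of ∂_1 are all 1, so H_0 = Z.
  H_1: rank ker ∂_1 − rank ∂_2 = (21 − 6) − 13 = 2, and the invariant factors of ∂_2 are all 1, so H_1 = Z^2.
  H_2: rank ker ∂_2 − rank ∂_3 = (14 − 13) − 0 = 1, and there is no ∂_3, so H_2 = Z.

As a check, the Euler characteristic is 7 − 21 + 14 = 0, which agrees with 1 − 2 + 1 = 0.

Hence the Betti numbers are b_0 = 1, b_1 = 2, b_2 = 1.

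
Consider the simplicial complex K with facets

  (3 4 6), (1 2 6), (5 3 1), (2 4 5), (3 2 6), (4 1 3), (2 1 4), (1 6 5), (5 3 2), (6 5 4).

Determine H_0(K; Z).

Take the total order 1 < 2 < 3 < 4 < 5 < 6 on the vertex set. Then K (dimension 2) consists of the simplices:

  0-simplices (6): [1], [2], [3], [4], [5], [6]
  1-simplices (15): [1,2], [1,3], [1,4], [1,5], [1,6], [2,3], [2,4], [2,5], [2,6], [3,4], [3,5], [3,6], [4,5], [4,6], [5,6]
  2-simplices (10): [1,2,4], [1,2,6], [1,3,4], [1,3,5], [1,5,6], [2,3,5], [2,3,6], [2,4,5], [3,4,6], [4,5,6]

giving chain groups C_0 ≅ Z^6, C_1 ≅ Z^15, C_2 ≅ Z^10.

The boundary map ∂_1: C_1 → C_0 sends each edge [p,q] (with p < q) to q − p. For instance
  ∂[1,3] = [3] − [1].
The 6×15 boundary matrix has rank 5 and Smith normal form diag(1,1,1,1,1).

Boundary ∂_2: C_2 → C_1 acts by ∂[p,q,r] = [q,r] − [p,r] + [p,q]. For instance
  ∂[1,3,5] = [3,5] − [1,5] + [1,3],
  ∂[1,2,4] = [2,4] − [1,4] + [1,2].
This gives a 15×10 integer matrix of rank 10; reducing to Smith normal form yields diagonal entries (1,1,1,1,1,1,1,1,1,2).

From H_k ≅ ker(∂_k) / im(∂_{k+1}) we obtain:

  H_0: rank C_0 − rank ∂_1 = 6 − 5 = 1, and the invariant factors of ∂_1 are all 1, so H_0 = Z.

(K is a triangulation of the real projective plane RP^2.)

H_0 = Z.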